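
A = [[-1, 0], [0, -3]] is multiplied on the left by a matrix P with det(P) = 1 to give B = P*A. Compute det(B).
3

By the multiplicative property of determinants, det(B) = det(P*A) = det(P) * det(A) = det(A),
so the determinant is invariant under multiplication by any determinant-1 matrix; we just need det(A).

det(A) = (-1)(-3) - (0)(0) = 3 - 0 = 3

Therefore det(B) = 1 * 3 = 3.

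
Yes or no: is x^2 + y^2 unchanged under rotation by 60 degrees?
Yes

Applying rotation by 60 degrees: x' = x*cos(60 degrees) - y*sin(60 degrees) = x/2 - sqrt(3)y/2, y' = x*sin(60 degrees) + y*cos(60 degrees) = sqrt(3)x/2 + y/2

Substituting into x^2 + y^2:
(x/2 - sqrt(3)y/2)^2 + (sqrt(3)x/2 + y/2)^2
= x^2 + y^2

This equals the original expression x^2 + y^2, so it IS invariant.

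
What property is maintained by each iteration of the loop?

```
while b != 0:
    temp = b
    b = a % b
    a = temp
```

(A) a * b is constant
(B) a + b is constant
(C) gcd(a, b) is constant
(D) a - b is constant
C

A loop invariant must hold before the first iteration and be re-established by every execution of the body.

(C) gcd(a, b) is constant: One iteration replaces (a, b) by (b, a mod b). Since a mod b = a - q*b for an integer q, any common divisor of a and b divides b and a mod b, and conversely; hence gcd(b, a mod b) = gcd(a, b). For instance (32, 7) -> (7, 4) keeps gcd = 1. At exit b = 0 and a = gcd of the original inputs.

The other options fail:
(A) a * b is constant: e.g. (a, b) = (32, 7) -> (7, 4): the product goes from 224 to 28.
(B) a + b is constant: e.g. (a, b) = (32, 7) -> (7, 4): the sum goes from 39 to 11.
(D) a - b is constant: e.g. (a, b) = (32, 7) -> (7, 4): the difference goes from 25 to 3.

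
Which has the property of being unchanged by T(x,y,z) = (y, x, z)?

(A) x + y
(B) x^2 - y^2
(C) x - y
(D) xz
A

Apply T(x,y,z) = (y, x, z) to each option, i.e. replace (x, y, z) by the transformed coordinates.
Substitute the transformed coordinates into each option and compare with the original:
(A) x + y  ->  (y) + (x) = x + y   [equals x + y: invariant]
(B) x^2 - y^2  ->  (y)^2 - (x)^2 = -x^2 + y^2   [differs from x^2 - y^2: not invariant]
(C) x - y  ->  (y) - (x) = -x + y   [differs from x - y: not invariant]
(D) xz  ->  (y)(z) = yz   [differs from xz: not invariant]

Only option (A), x + y, is unchanged by the transformation.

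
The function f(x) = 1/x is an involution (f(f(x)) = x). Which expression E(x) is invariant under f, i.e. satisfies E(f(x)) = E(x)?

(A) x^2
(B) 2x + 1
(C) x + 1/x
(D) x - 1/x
C

Replace x by f(x) = 1/x in each option and simplify. As a quick numerical cross-check, also compare E(4) with E(f(4)) = E(1/4).

(A) x^2  ->  (1/x)^2 = x^(-2); check: E(4) = 16 but E(1/4) = 1/16.   [not invariant]
(B) 2x + 1  ->  2(1/x) + 1 = (x + 2)/x; check: E(4) = 9 but E(1/4) = 3/2.   [not invariant]
(C) x + 1/x  ->  (1/x) + 1/(1/x), which simplifies back to x + 1/x; check: E(4) = 17/4, E(1/4) = 17/4.   [invariant]
(D) x - 1/x  ->  (1/x) - 1/(1/x) = -x + 1/x; check: E(4) = 15/4 but E(1/4) = -15/4.   [not invariant]

Only (C) is unchanged. E is symmetric under swapping x with f(x) = 1/x, which is exactly what an involution does.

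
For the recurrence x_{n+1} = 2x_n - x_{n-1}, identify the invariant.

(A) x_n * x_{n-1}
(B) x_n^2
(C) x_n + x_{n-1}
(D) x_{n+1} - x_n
D

For the recurrence x_{n+1} = 2x_n - x_{n-1}:

If x_{n+1} = 2x_n - x_{n-1}, then:
x_{n+1} - x_n = x_n - x_{n-1}
The first difference is constant throughout the sequence.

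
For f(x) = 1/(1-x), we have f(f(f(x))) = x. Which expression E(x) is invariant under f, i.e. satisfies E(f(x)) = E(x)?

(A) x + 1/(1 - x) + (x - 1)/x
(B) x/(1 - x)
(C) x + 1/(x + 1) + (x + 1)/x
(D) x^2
A

Replace x by f(x) = 1/(1 - x) in each option and simplify. As a quick numerical cross-check, also compare E(3) with E(f(3)) = E(-1/2).

(A) x + 1/(1 - x) + (x - 1)/x  ->  (1/(1 - x)) + 1/(1 - (1/(1 - x))) + ((1/(1 - x)) - 1)/(1/(1 - x)), which simplifies back to x + 1/(1 - x) + (x - 1)/x; check: E(3) = 19/6, E(-1/2) = 19/6.   [invariant]
(B) x/(1 - x)  ->  (1/(1 - x))/(1 - (1/(1 - x))) = -1/x; check: E(3) = -3/2 but E(-1/2) = -1/3.   [not invariant]
(C) x + 1/(x + 1) + (x + 1)/x  ->  (1/(1 - x)) + 1/((1/(1 - x)) + 1) + ((1/(1 - x)) + 1)/(1/(1 - x)) = (-x^3 + 6x^2 - 11x + 7)/(x^2 - 3x + 2); check: E(3) = 55/12 but E(-1/2) = 1/2.   [not invariant]
(D) x^2  ->  (1/(1 - x))^2 = (x - 1)^(-2); check: E(3) = 9 but E(-1/2) = 1/4.   [not invariant]

Only (A) is unchanged. Indeed f(f(x)) = 1/(1 - 1/(1-x)) = (1-x)/(-x) = (x-1)/x, so E(x) = x + f(x) + f(f(x)) is the sum over the whole 3-cycle; applying f just permutes the three terms cyclically (x -> f(x) -> f(f(x)) -> x), leaving the sum unchanged.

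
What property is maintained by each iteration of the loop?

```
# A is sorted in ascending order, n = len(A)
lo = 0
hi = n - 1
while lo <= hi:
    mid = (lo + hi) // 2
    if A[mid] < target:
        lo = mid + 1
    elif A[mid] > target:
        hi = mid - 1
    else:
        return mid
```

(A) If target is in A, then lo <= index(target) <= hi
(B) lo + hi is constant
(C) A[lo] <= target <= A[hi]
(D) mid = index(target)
A

A loop invariant must hold before the first iteration and be re-established by every execution of the body.

(A) If target is in A, then lo <= index(target) <= hi: Before the loop [lo, hi] = [0, n-1] covers every index. When A[mid] < target, sortedness puts target strictly to the right of mid, so setting lo = mid + 1 keeps index(target) in [lo, hi]; symmetrically for hi = mid - 1. Hence 'if target is in A then lo <= index(target) <= hi' holds after every iteration, and when lo > hi it proves target is absent.

The other options fail:
(B) lo + hi is constant: each iteration moves exactly one of lo, hi, so lo + hi changes (e.g. 0 + (n-1) becomes (mid+1) + (n-1)).
(C) A[lo] <= target <= A[hi]: fails when target is not in A (e.g. target < A[0] already violates it before the loop), so it is not maintained in general.
(D) mid = index(target): mid is just the current probe; it equals index(target) only on the iteration that returns.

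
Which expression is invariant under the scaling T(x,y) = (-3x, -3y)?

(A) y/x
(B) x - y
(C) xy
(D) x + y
A

Under the uniform scaling T(x,y) = (-3x, -3y):
Substitute the transformed coordinates into each option and compare with the original:
(A) y/x  ->  (-3y)/(-3x) = y/x   [equals y/x: invariant]
(B) x - y  ->  (-3x) - (-3y) = -3x + 3y   [differs from x - y: not invariant]
(C) xy  ->  (-3x)(-3y) = 9xy   [differs from xy: not invariant]
(D) x + y  ->  (-3x) + (-3y) = -3x - 3y   [differs from x + y: not invariant]

Only option (A), y/x, is unchanged by the transformation.
The common factor -3 cancels in a ratio of coordinates, while sums, products and sums of squares pick up factors of -3 or 9.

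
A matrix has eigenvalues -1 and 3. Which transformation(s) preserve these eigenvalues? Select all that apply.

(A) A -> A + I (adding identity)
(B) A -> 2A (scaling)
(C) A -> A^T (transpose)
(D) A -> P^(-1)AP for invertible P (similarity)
C and D

Eigenvalues are preserved by:
1. Similarity transformations: A -> P^(-1)AP (same characteristic polynomial)
2. Transpose: A^T has the same eigenvalues as A

Eigenvalues are NOT preserved by:
- Adding identity: eigenvalues become -1+1, 3+1
- Scaling: eigenvalues become -2, 6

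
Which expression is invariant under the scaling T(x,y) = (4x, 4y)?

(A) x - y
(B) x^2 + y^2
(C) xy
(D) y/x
D

Under the uniform scaling T(x,y) = (4x, 4y):
Substitute the transformed coordinates into each option and compare with the original:
(A) x - y  ->  (4x) - (4y) = 4x - 4y   [differs from x - y: not invariant]
(B) x^2 + y^2  ->  (4x)^2 + (4y)^2 = 16x^2 + 16y^2   [differs from x^2 + y^2: not invariant]
(C) xy  ->  (4x)(4y) = 16xy   [differs from xy: not invariant]
(D) y/x  ->  (4y)/(4x) = y/x   [equals y/x: invariant]

Only option (D), y/x, is unchanged by the transformation.
The common factor 4 cancels in a ratio of coordinates, while sums, products and sums of squares pick up factors of 4 or 16.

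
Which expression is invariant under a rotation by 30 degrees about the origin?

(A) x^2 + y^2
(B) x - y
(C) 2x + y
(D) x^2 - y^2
A

A rotation by 30 degrees sends (x, y) to (sqrt(3)x/2 - y/2, x/2 + sqrt(3)y/2).
Substitute the transformed coordinates into each option and compare with the original:
(A) x^2 + y^2  ->  (sqrt(3)x/2 - y/2)^2 + (x/2 + sqrt(3)y/2)^2 = x^2 + y^2   [equals x^2 + y^2: invariant]
(B) x - y  ->  (sqrt(3)x/2 - y/2) - (x/2 + sqrt(3)y/2) = -x/2 + sqrt(3)x/2 - sqrt(3)y/2 - y/2   [differs from x - y: not invariant]
(C) 2x + y  ->  2(sqrt(3)x/2 - y/2) + (x/2 + sqrt(3)y/2) = x/2 + sqrt(3)x - y + sqrt(3)y/2   [differs from 2x + y: not invariant]
(D) x^2 - y^2  ->  (sqrt(3)x/2 - y/2)^2 - (x/2 + sqrt(3)y/2)^2 = x^2/2 - sqrt(3)xy - y^2/2   [differs from x^2 - y^2: not invariant]

Only option (A), x^2 + y^2, is unchanged by the transformation.
Geometrically, x^2 + y^2 is the squared distance from the origin, which every rotation about the origin preserves.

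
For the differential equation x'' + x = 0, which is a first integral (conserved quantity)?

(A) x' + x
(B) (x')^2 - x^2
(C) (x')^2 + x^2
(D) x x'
C

A first integral I satisfies dI/dt = 0 along every solution. Differentiate each option and use the equation of motion:
(A) d/dt[x' + x] = x'' + x' = -x + x', not identically 0
(B) d/dt[(x')^2 - x^2] = 2x'x'' - 2x x' = -4x x', not identically 0
(C) d/dt[(x')^2 + x^2] = 2x'x'' + 2x x' = 2x'(-x) + 2x x' = 0
(D) d/dt[x x'] = (x')^2 + x x'' = (x')^2 - x^2, not identically 0

Only (C) has zero time-derivative. So the energy-like quantity (x')^2 + x^2 is the first integral.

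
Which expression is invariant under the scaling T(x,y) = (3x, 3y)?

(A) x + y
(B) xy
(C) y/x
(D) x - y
C

Under the uniform scaling T(x,y) = (3x, 3y):
Substitute the transformed coordinates into each option and compare with the original:
(A) x + y  ->  (3x) + (3y) = 3x + 3y   [differs from x + y: not invariant]
(B) xy  ->  (3x)(3y) = 9xy   [differs from xy: not invariant]
(C) y/x  ->  (3y)/(3x) = y/x   [equals y/x: invariant]
(D) x - y  ->  (3x) - (3y) = 3x - 3y   [differs from x - y: not invariant]

Only option (C), y/x, is unchanged by the transformation.
The common factor 3 cancels in a ratio of coordinates, while sums, products and sums of squares pick up factors of 3 or 9.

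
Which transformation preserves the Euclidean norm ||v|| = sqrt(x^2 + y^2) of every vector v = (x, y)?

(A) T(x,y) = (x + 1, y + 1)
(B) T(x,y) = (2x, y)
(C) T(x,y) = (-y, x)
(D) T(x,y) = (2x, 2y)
C

A transformation preserves a norm if ||T(v)|| = ||v|| for every v; a single vector where the norm changes rules an option out.

(A) T(x,y) = (x + 1, y + 1): v = (1, 0) has norm sqrt((1)^2 + (0)^2) = 1, but T(v) = (2, 1) has norm sqrt(5) -- not preserved.
(B) T(x,y) = (2x, y): v = (1, 0) has norm sqrt((1)^2 + (0)^2) = 1, but T(v) = (2, 0) has norm 2 -- not preserved.
(C) T(x,y) = (-y, x): preserves the norm -- it is an orthogonal map (a rotation/reflection), and (-y)^2 + (x)^2 simplifies to x^2 + y^2.
(D) T(x,y) = (2x, 2y): v = (1, 0) has norm sqrt((1)^2 + (0)^2) = 1, but T(v) = (2, 0) has norm 2 -- not preserved.

Therefore the answer is (C).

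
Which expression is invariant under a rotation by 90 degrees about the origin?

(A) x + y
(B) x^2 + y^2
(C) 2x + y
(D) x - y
B

A rotation by 90 degrees sends (x, y) to (-y, x).
Substitute the transformed coordinates into each option and compare with the original:
(A) x + y  ->  (-y) + (x) = x - y   [differs from x + y: not invariant]
(B) x^2 + y^2  ->  (-y)^2 + (x)^2 = x^2 + y^2   [equals x^2 + y^2: invariant]
(C) 2x + y  ->  2(-y) + (x) = x - 2y   [differs from 2x + y: not invariant]
(D) x - y  ->  (-y) - (x) = -x - y   [differs from x - y: not invariant]

Only option (B), x^2 + y^2, is unchanged by the transformation.
Geometrically, x^2 + y^2 is the squared distance from the origin, which every rotation about the origin preserves.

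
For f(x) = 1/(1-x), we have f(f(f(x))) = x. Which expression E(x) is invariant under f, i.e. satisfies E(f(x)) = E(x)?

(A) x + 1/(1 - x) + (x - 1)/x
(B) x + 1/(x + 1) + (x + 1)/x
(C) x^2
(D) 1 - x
A

Replace x by f(x) = 1/(1 - x) in each option and simplify. As a quick numerical cross-check, also compare E(5) with E(f(5)) = E(-1/4).

(A) x + 1/(1 - x) + (x - 1)/x  ->  (1/(1 - x)) + 1/(1 - (1/(1 - x))) + ((1/(1 - x)) - 1)/(1/(1 - x)), which simplifies back to x + 1/(1 - x) + (x - 1)/x; check: E(5) = 111/20, E(-1/4) = 111/20.   [invariant]
(B) x + 1/(x + 1) + (x + 1)/x  ->  (1/(1 - x)) + 1/((1/(1 - x)) + 1) + ((1/(1 - x)) + 1)/(1/(1 - x)) = (-x^3 + 6x^2 - 11x + 7)/(x^2 - 3x + 2); check: E(5) = 191/30 but E(-1/4) = -23/12.   [not invariant]
(C) x^2  ->  (1/(1 - x))^2 = (x - 1)^(-2); check: E(5) = 25 but E(-1/4) = 1/16.   [not invariant]
(D) 1 - x  ->  1 - (1/(1 - x)) = x/(x - 1); check: E(5) = -4 but E(-1/4) = 5/4.   [not invariant]

Only (A) is unchanged. Indeed f(f(x)) = 1/(1 - 1/(1-x)) = (1-x)/(-x) = (x-1)/x, so E(x) = x + f(x) + f(f(x)) is the sum over the whole 3-cycle; applying f just permutes the three terms cyclically (x -> f(x) -> f(f(x)) -> x), leaving the sum unchanged.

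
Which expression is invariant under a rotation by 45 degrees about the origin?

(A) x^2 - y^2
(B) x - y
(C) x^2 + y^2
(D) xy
C

A rotation by 45 degrees sends (x, y) to (sqrt(2)x/2 - sqrt(2)y/2, sqrt(2)x/2 + sqrt(2)y/2).
Substitute the transformed coordinates into each option and compare with the original:
(A) x^2 - y^2  ->  (sqrt(2)x/2 - sqrt(2)y/2)^2 - (sqrt(2)x/2 + sqrt(2)y/2)^2 = -2xy   [differs from x^2 - y^2: not invariant]
(B) x - y  ->  (sqrt(2)x/2 - sqrt(2)y/2) - (sqrt(2)x/2 + sqrt(2)y/2) = -sqrt(2)y   [differs from x - y: not invariant]
(C) x^2 + y^2  ->  (sqrt(2)x/2 - sqrt(2)y/2)^2 + (sqrt(2)x/2 + sqrt(2)y/2)^2 = x^2 + y^2   [equals x^2 + y^2: invariant]
(D) xy  ->  (sqrt(2)x/2 - sqrt(2)y/2)(sqrt(2)x/2 + sqrt(2)y/2) = x^2/2 - y^2/2   [differs from xy: not invariant]

Only option (C), x^2 + y^2, is unchanged by the transformation.
Geometrically, x^2 + y^2 is the squared distance from the origin, which every rotation about the origin preserves.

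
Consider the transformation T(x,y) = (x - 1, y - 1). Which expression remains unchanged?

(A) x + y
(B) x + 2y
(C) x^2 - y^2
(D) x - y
D

An expression E(x,y) is invariant under T if E(T(x,y)) = E(x,y). Here T(x,y) = (x - 1, y - 1).
Substitute the transformed coordinates into each option and compare with the original:
(A) x + y  ->  (x - 1) + (y - 1) = x + y - 2   [differs from x + y: not invariant]
(B) x + 2y  ->  (x - 1) + 2(y - 1) = x + 2y - 3   [differs from x + 2y: not invariant]
(C) x^2 - y^2  ->  (x - 1)^2 - (y - 1)^2 = x^2 - 2x - y^2 + 2y   [differs from x^2 - y^2: not invariant]
(D) x - y  ->  (x - 1) - (y - 1) = x - y   [equals x - y: invariant]

Only option (D), x - y, is unchanged by the transformation.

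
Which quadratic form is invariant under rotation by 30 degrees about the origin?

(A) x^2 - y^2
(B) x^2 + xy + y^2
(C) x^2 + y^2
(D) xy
C

Rotation by 30 degrees sends (x, y) to (sqrt(3)x/2 - y/2, x/2 + sqrt(3)y/2).
Substitute the transformed coordinates into each option and compare with the original:
(A) x^2 - y^2  ->  (sqrt(3)x/2 - y/2)^2 - (x/2 + sqrt(3)y/2)^2 = x^2/2 - sqrt(3)xy - y^2/2   [differs from x^2 - y^2: not invariant]
(B) x^2 + xy + y^2  ->  (sqrt(3)x/2 - y/2)^2 + (sqrt(3)x/2 - y/2)(x/2 + sqrt(3)y/2) + (x/2 + sqrt(3)y/2)^2 = sqrt(3)x^2/4 + x^2 + xy/2 - sqrt(3)y^2/4 + y^2   [differs from x^2 + xy + y^2: not invariant]
(C) x^2 + y^2  ->  (sqrt(3)x/2 - y/2)^2 + (x/2 + sqrt(3)y/2)^2 = x^2 + y^2   [equals x^2 + y^2: invariant]
(D) xy  ->  (sqrt(3)x/2 - y/2)(x/2 + sqrt(3)y/2) = sqrt(3)x^2/4 + xy/2 - sqrt(3)y^2/4   [differs from xy: not invariant]

Only option (C), x^2 + y^2, is unchanged by the transformation.
x^2 + y^2 is the squared distance from the origin, which rotations preserve.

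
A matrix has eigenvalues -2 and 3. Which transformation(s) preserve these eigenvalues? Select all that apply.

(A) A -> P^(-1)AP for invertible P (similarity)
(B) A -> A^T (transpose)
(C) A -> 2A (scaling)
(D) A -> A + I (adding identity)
A and B

Eigenvalues are preserved by:
1. Similarity transformations: A -> P^(-1)AP (same characteristic polynomial)
2. Transpose: A^T has the same eigenvalues as A

Eigenvalues are NOT preserved by:
- Adding identity: eigenvalues become -2+1, 3+1
- Scaling: eigenvalues become -4, 6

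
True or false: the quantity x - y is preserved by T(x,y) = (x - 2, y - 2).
True

Substitute T(x,y) = (x - 2, y - 2) into the expression and compare with the original.

Original: x - y
After applying T: (x - 2) - (y - 2) = x - y

This is identical to the original x - y, so the expression is invariant.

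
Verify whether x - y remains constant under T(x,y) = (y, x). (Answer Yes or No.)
No

Substitute T(x,y) = (y, x) into the expression and compare with the original.

Original: x - y
After applying T: (y) - (x) = -x + y

This differs from the original x - y (difference: -2x + 2y), so the expression is NOT invariant.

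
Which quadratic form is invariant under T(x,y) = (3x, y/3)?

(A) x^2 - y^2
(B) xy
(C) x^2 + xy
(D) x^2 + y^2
B

T multiplies x by 3 and divides y by 3.
Substitute the transformed coordinates into each option and compare with the original:
(A) x^2 - y^2  ->  (3x)^2 - (y/3)^2 = 9x^2 - y^2/9   [differs from x^2 - y^2: not invariant]
(B) xy  ->  (3x)(y/3) = xy   [equals xy: invariant]
(C) x^2 + xy  ->  (3x)^2 + (3x)(y/3) = 9x^2 + xy   [differs from x^2 + xy: not invariant]
(D) x^2 + y^2  ->  (3x)^2 + (y/3)^2 = 9x^2 + y^2/9   [differs from x^2 + y^2: not invariant]

Only option (B), xy, is unchanged by the transformation.
The factors 3 and 1/3 cancel only in the pure product xy.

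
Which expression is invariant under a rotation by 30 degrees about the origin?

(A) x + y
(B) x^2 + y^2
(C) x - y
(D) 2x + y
B

A rotation by 30 degrees sends (x, y) to (sqrt(3)x/2 - y/2, x/2 + sqrt(3)y/2).
Substitute the transformed coordinates into each option and compare with the original:
(A) x + y  ->  (sqrt(3)x/2 - y/2) + (x/2 + sqrt(3)y/2) = x/2 + sqrt(3)x/2 - y/2 + sqrt(3)y/2   [differs from x + y: not invariant]
(B) x^2 + y^2  ->  (sqrt(3)x/2 - y/2)^2 + (x/2 + sqrt(3)y/2)^2 = x^2 + y^2   [equals x^2 + y^2: invariant]
(C) x - y  ->  (sqrt(3)x/2 - y/2) - (x/2 + sqrt(3)y/2) = -x/2 + sqrt(3)x/2 - sqrt(3)y/2 - y/2   [differs from x - y: not invariant]
(D) 2x + y  ->  2(sqrt(3)x/2 - y/2) + (x/2 + sqrt(3)y/2) = x/2 + sqrt(3)x - y + sqrt(3)y/2   [differs from 2x + y: not invariant]

Only option (B), x^2 + y^2, is unchanged by the transformation.
Geometrically, x^2 + y^2 is the squared distance from the origin, which every rotation about the origin preserves.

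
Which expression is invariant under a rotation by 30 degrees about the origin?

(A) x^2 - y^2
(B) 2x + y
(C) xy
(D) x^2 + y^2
D

A rotation by 30 degrees sends (x, y) to (sqrt(3)x/2 - y/2, x/2 + sqrt(3)y/2).
Substitute the transformed coordinates into each option and compare with the original:
(A) x^2 - y^2  ->  (sqrt(3)x/2 - y/2)^2 - (x/2 + sqrt(3)y/2)^2 = x^2/2 - sqrt(3)xy - y^2/2   [differs from x^2 - y^2: not invariant]
(B) 2x + y  ->  2(sqrt(3)x/2 - y/2) + (x/2 + sqrt(3)y/2) = x/2 + sqrt(3)x - y + sqrt(3)y/2   [differs from 2x + y: not invariant]
(C) xy  ->  (sqrt(3)x/2 - y/2)(x/2 + sqrt(3)y/2) = sqrt(3)x^2/4 + xy/2 - sqrt(3)y^2/4   [differs from xy: not invariant]
(D) x^2 + y^2  ->  (sqrt(3)x/2 - y/2)^2 + (x/2 + sqrt(3)y/2)^2 = x^2 + y^2   [equals x^2 + y^2: invariant]

Only option (D), x^2 + y^2, is unchanged by the transformation.
Geometrically, x^2 + y^2 is the squared distance from the origin, which every rotation about the origin preserves.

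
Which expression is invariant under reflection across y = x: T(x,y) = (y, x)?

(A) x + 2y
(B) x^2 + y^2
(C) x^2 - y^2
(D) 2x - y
B

The map is reflection across y = x: T(x,y) = (y, x).
Substitute the transformed coordinates into each option and compare with the original:
(A) x + 2y  ->  (y) + 2(x) = 2x + y   [differs from x + 2y: not invariant]
(B) x^2 + y^2  ->  (y)^2 + (x)^2 = x^2 + y^2   [equals x^2 + y^2: invariant]
(C) x^2 - y^2  ->  (y)^2 - (x)^2 = -x^2 + y^2   [differs from x^2 - y^2: not invariant]
(D) 2x - y  ->  2(y) - (x) = -x + 2y   [differs from 2x - y: not invariant]

Only option (B), x^2 + y^2, is unchanged by the transformation.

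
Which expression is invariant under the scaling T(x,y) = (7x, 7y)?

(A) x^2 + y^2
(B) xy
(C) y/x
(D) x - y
C

Under the uniform scaling T(x,y) = (7x, 7y):
Substitute the transformed coordinates into each option and compare with the original:
(A) x^2 + y^2  ->  (7x)^2 + (7y)^2 = 49x^2 + 49y^2   [differs from x^2 + y^2: not invariant]
(B) xy  ->  (7x)(7y) = 49xy   [differs from xy: not invariant]
(C) y/x  ->  (7y)/(7x) = y/x   [equals y/x: invariant]
(D) x - y  ->  (7x) - (7y) = 7x - 7y   [differs from x - y: not invariant]

Only option (C), y/x, is unchanged by the transformation.
The common factor 7 cancels in a ratio of coordinates, while sums, products and sums of squares pick up factors of 7 or 49.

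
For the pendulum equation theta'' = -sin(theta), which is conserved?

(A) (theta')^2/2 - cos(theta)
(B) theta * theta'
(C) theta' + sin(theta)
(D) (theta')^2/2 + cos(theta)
A

A first integral I satisfies dI/dt = 0 along every solution. Differentiate each option and use the equation of motion:
(A) d/dt[(theta')^2/2 - cos(theta)] = theta' theta'' + sin(theta) theta' = theta'(-sin(theta)) + theta' sin(theta) = 0
(B) d/dt[theta * theta'] = (theta')^2 + theta theta'' = (theta')^2 - theta sin(theta), not identically 0
(C) d/dt[theta' + sin(theta)] = theta'' + cos(theta) theta' = -sin(theta) + theta' cos(theta), not identically 0
(D) d/dt[(theta')^2/2 + cos(theta)] = theta' theta'' - sin(theta) theta' = -2 theta' sin(theta), not identically 0

Only (A) has zero time-derivative. This is the total energy: kinetic (theta')^2/2 plus potential -cos(theta).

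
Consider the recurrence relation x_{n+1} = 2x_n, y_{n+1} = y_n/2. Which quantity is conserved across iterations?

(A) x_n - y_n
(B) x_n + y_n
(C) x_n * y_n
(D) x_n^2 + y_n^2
C

For the recurrence x_{n+1} = 2x_n, y_{n+1} = y_n/2:

x_{n+1} * y_{n+1} = (2x_n) * (y_n/2) = x_n * y_n
The product is conserved.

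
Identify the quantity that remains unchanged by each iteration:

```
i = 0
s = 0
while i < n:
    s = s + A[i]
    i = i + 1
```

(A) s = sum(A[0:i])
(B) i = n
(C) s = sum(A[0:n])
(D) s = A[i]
A

A loop invariant must hold before the first iteration and be re-established by every execution of the body.

(A) s = sum(A[0:i]): Initially i = 0 and s = 0 = sum of the empty slice A[0:0]. If s = sum(A[0:i]) holds at the top of an iteration, the body sets s to sum(A[0:i]) + A[i] = sum(A[0:i+1]) and then i to i+1, so s = sum(A[0:i]) holds again. At exit i = n, giving s = sum(A[0:n]).

The other options fail:
(B) i = n: false initially (i = 0); it is the exit condition, not an invariant.
(C) s = sum(A[0:n]): false before the loop (s = 0, not the full sum) -- it only becomes true at exit.
(D) s = A[i]: after the first iteration s = A[0] but i = 1, so s = A[i] compares s with the wrong element (and fails in general).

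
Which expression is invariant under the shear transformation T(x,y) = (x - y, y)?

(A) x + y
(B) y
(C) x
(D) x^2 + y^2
B

Under the shear T(x,y) = (x - y, y):
Substitute the transformed coordinates into each option and compare with the original:
(A) x + y  ->  (x - y) + (y) = x   [differs from x + y: not invariant]
(B) y  ->  (y) = y   [equals y: invariant]
(C) x  ->  (x - y) = x - y   [differs from x: not invariant]
(D) x^2 + y^2  ->  (x - y)^2 + (y)^2 = x^2 - 2xy + 2y^2   [differs from x^2 + y^2: not invariant]

Only option (B), y, is unchanged by the transformation.
A horizontal shear moves points parallel to the x-axis, so the y-coordinate (and any function of y alone) is unchanged.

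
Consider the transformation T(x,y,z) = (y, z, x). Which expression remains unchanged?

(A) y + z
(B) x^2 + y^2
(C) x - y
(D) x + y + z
D

Apply T(x,y,z) = (y, z, x) to each option, i.e. replace (x, y, z) by the transformed coordinates.
Substitute the transformed coordinates into each option and compare with the original:
(A) y + z  ->  (z) + (x) = x + z   [differs from y + z: not invariant]
(B) x^2 + y^2  ->  (y)^2 + (z)^2 = y^2 + z^2   [differs from x^2 + y^2: not invariant]
(C) x - y  ->  (y) - (z) = y - z   [differs from x - y: not invariant]
(D) x + y + z  ->  (y) + (z) + (x) = x + y + z   [equals x + y + z: invariant]

Only option (D), x + y + z, is unchanged by the transformation.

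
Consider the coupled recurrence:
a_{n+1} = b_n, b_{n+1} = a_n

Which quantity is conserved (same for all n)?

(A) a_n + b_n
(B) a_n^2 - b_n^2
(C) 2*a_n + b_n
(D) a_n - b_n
A

Replace a_n by a_{n+1} = b_n and b_n by b_{n+1} = a_n in each option and simplify:
(A) a_n + b_n  ->  (b_n) + (a_n) = a_n + b_n   [conserved]
(B) a_n^2 - b_n^2  ->  (b_n)^2 - (a_n)^2 = -a_n^2 + b_n^2   [not conserved]
(C) 2*a_n + b_n  ->  2*(b_n) + (a_n) = a_n + 2*b_n   [not conserved]
(D) a_n - b_n  ->  (b_n) - (a_n) = -a_n + b_n   [not conserved]

Only (A) a_n + b_n returns to itself after one step, so it is the conserved quantity.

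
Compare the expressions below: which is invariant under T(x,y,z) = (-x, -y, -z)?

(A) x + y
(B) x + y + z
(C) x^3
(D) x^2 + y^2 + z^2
D

Apply T(x,y,z) = (-x, -y, -z) to each option, i.e. replace (x, y, z) by the transformed coordinates.
Substitute the transformed coordinates into each option and compare with the original:
(A) x + y  ->  (-x) + (-y) = -x - y   [differs from x + y: not invariant]
(B) x + y + z  ->  (-x) + (-y) + (-z) = -x - y - z   [differs from x + y + z: not invariant]
(C) x^3  ->  (-x)^3 = -x^3   [differs from x^3: not invariant]
(D) x^2 + y^2 + z^2  ->  (-x)^2 + (-y)^2 + (-z)^2 = x^2 + y^2 + z^2   [equals x^2 + y^2 + z^2: invariant]

Only option (D), x^2 + y^2 + z^2, is unchanged by the transformation.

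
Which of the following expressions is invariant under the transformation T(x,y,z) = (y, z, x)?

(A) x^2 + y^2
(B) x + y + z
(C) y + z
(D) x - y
B

Apply T(x,y,z) = (y, z, x) to each option, i.e. replace (x, y, z) by the transformed coordinates.
Substitute the transformed coordinates into each option and compare with the original:
(A) x^2 + y^2  ->  (y)^2 + (z)^2 = y^2 + z^2   [differs from x^2 + y^2: not invariant]
(B) x + y + z  ->  (y) + (z) + (x) = x + y + z   [equals x + y + z: invariant]
(C) y + z  ->  (z) + (x) = x + z   [differs from y + z: not invariant]
(D) x - y  ->  (y) - (z) = y - z   [differs from x - y: not invariant]

Only option (B), x + y + z, is unchanged by the transformation.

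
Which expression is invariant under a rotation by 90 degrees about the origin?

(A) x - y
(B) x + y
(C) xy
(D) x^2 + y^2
D

A rotation by 90 degrees sends (x, y) to (-y, x).
Substitute the transformed coordinates into each option and compare with the original:
(A) x - y  ->  (-y) - (x) = -x - y   [differs from x - y: not invariant]
(B) x + y  ->  (-y) + (x) = x - y   [differs from x + y: not invariant]
(C) xy  ->  (-y)(x) = -xy   [differs from xy: not invariant]
(D) x^2 + y^2  ->  (-y)^2 + (x)^2 = x^2 + y^2   [equals x^2 + y^2: invariant]

Only option (D), x^2 + y^2, is unchanged by the transformation.
Geometrically, x^2 + y^2 is the squared distance from the origin, which every rotation about the origin preserves.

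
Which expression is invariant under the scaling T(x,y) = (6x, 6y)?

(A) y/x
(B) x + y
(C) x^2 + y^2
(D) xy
A

Under the uniform scaling T(x,y) = (6x, 6y):
Substitute the transformed coordinates into each option and compare with the original:
(A) y/x  ->  (6y)/(6x) = y/x   [equals y/x: invariant]
(B) x + y  ->  (6x) + (6y) = 6x + 6y   [differs from x + y: not invariant]
(C) x^2 + y^2  ->  (6x)^2 + (6y)^2 = 36x^2 + 36y^2   [differs from x^2 + y^2: not invariant]
(D) xy  ->  (6x)(6y) = 36xy   [differs from xy: not invariant]

Only option (A), y/x, is unchanged by the transformation.
The common factor 6 cancels in a ratio of coordinates, while sums, products and sums of squares pick up factors of 6 or 36.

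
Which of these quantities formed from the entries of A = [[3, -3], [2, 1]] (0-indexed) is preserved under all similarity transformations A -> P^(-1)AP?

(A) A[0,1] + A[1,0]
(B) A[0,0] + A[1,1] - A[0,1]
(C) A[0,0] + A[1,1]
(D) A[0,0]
C

A[0,0] + A[1,1] is the trace of A. By the cyclic property of the trace, tr(P^(-1)AP) = tr(APP^(-1)) = tr(A), so it is the same for every matrix similar to A.

The other combinations are not similarity invariants. For example, take P = [[1, 2], [0, 1]] (det P = 1), so P^(-1) = [[1, -2], [0, 1]] and
B = P^(-1)AP = [[-1, -7], [2, 5]].
Evaluating each option on A and on B:
(A) A[0,1] + A[1,0]: -1 for A, -5 for B -> changes
(B) A[0,0] + A[1,1] - A[0,1]: 7 for A, 11 for B -> changes
(C) A[0,0] + A[1,1]: 4 for A, 4 for B -> unchanged
(D) A[0,0]: 3 for A, -1 for B -> changes

Only (C) A[0,0] + A[1,1] = 4 survives (and it does so for every P, not just this one), so it is the invariant.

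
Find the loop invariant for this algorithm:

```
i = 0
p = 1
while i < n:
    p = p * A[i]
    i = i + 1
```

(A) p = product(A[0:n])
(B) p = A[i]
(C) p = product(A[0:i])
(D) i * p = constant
C

A loop invariant must hold before the first iteration and be re-established by every execution of the body.

(C) p = product(A[0:i]): Initially i = 0 and p = 1 = product of the empty slice A[0:0]. If p = product(A[0:i]) holds at the top of an iteration, the body sets p to product(A[0:i]) * A[i] = product(A[0:i+1]) and then i to i+1, so the property is restored. At exit i = n, giving p = product(A[0:n]).

The other options fail:
(A) p = product(A[0:n]): false before the loop (p = 1, not the full product) -- it only becomes true at exit.
(B) p = A[i]: after the first iteration p = A[0] but i = 1; in general p is a product of several elements, not a single one.
(D) i * p = constant: initially i * p = 0, but after one iteration it is 1 * A[0], which is nonzero in general.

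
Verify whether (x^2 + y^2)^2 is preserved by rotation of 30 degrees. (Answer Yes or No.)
Yes

Applying rotation by 30 degrees: x' = x*cos(30 degrees) - y*sin(30 degrees) = sqrt(3)x/2 - y/2, y' = x*sin(30 degrees) + y*cos(30 degrees) = x/2 + sqrt(3)y/2

Substituting into (x^2 + y^2)^2:
((sqrt(3)x/2 - y/2)^2 + (x/2 + sqrt(3)y/2)^2)^2
= x^4 + 2x^2y^2 + y^4 = (x^2 + y^2)^2

This equals the original expression (x^2 + y^2)^2, so it IS invariant.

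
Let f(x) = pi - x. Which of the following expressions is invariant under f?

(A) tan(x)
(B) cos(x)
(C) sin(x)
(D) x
C

For f(x) = pi - x:
sin(pi - x) = sin(x), so sine is invariant under this transformation.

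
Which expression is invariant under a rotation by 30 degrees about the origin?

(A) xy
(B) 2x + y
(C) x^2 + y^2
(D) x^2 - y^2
C

A rotation by 30 degrees sends (x, y) to (sqrt(3)x/2 - y/2, x/2 + sqrt(3)y/2).
Substitute the transformed coordinates into each option and compare with the original:
(A) xy  ->  (sqrt(3)x/2 - y/2)(x/2 + sqrt(3)y/2) = sqrt(3)x^2/4 + xy/2 - sqrt(3)y^2/4   [differs from xy: not invariant]
(B) 2x + y  ->  2(sqrt(3)x/2 - y/2) + (x/2 + sqrt(3)y/2) = x/2 + sqrt(3)x - y + sqrt(3)y/2   [differs from 2x + y: not invariant]
(C) x^2 + y^2  ->  (sqrt(3)x/2 - y/2)^2 + (x/2 + sqrt(3)y/2)^2 = x^2 + y^2   [equals x^2 + y^2: invariant]
(D) x^2 - y^2  ->  (sqrt(3)x/2 - y/2)^2 - (x/2 + sqrt(3)y/2)^2 = x^2/2 - sqrt(3)xy - y^2/2   [differs from x^2 - y^2: not invariant]

Only option (C), x^2 + y^2, is unchanged by the transformation.
Geometrically, x^2 + y^2 is the squared distance from the origin, which every rotation about the origin preserves.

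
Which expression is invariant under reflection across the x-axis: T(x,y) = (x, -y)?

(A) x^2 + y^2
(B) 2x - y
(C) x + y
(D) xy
A

The map is reflection across the x-axis: T(x,y) = (x, -y).
Substitute the transformed coordinates into each option and compare with the original:
(A) x^2 + y^2  ->  (x)^2 + (-y)^2 = x^2 + y^2   [equals x^2 + y^2: invariant]
(B) 2x - y  ->  2(x) - (-y) = 2x + y   [differs from 2x - y: not invariant]
(C) x + y  ->  (x) + (-y) = x - y   [differs from x + y: not invariant]
(D) xy  ->  (x)(-y) = -xy   [differs from xy: not invariant]

Only option (A), x^2 + y^2, is unchanged by the transformation.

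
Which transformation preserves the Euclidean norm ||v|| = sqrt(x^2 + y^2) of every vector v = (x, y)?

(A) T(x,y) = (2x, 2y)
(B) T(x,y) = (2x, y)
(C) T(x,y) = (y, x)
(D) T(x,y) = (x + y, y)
C

A transformation preserves a norm if ||T(v)|| = ||v|| for every v; a single vector where the norm changes rules an option out.

(A) T(x,y) = (2x, 2y): v = (1, 0) has norm sqrt((1)^2 + (0)^2) = 1, but T(v) = (2, 0) has norm 2 -- not preserved.
(B) T(x,y) = (2x, y): v = (1, 0) has norm sqrt((1)^2 + (0)^2) = 1, but T(v) = (2, 0) has norm 2 -- not preserved.
(C) T(x,y) = (y, x): preserves the norm -- it is an orthogonal map (a rotation/reflection), and (y)^2 + (x)^2 simplifies to x^2 + y^2.
(D) T(x,y) = (x + y, y): v = (0, 1) has norm sqrt((0)^2 + (1)^2) = 1, but T(v) = (1, 1) has norm sqrt(2) -- not preserved.

Therefore the answer is (C).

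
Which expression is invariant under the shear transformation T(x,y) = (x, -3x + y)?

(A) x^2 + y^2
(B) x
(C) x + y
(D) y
B

Under the shear T(x,y) = (x, -3x + y):
Substitute the transformed coordinates into each option and compare with the original:
(A) x^2 + y^2  ->  (x)^2 + (-3x + y)^2 = 10x^2 - 6xy + y^2   [differs from x^2 + y^2: not invariant]
(B) x  ->  (x) = x   [equals x: invariant]
(C) x + y  ->  (x) + (-3x + y) = -2x + y   [differs from x + y: not invariant]
(D) y  ->  (-3x + y) = -3x + y   [differs from y: not invariant]

Only option (B), x, is unchanged by the transformation.
A vertical shear moves points parallel to the y-axis, so the x-coordinate (and any function of x alone) is unchanged.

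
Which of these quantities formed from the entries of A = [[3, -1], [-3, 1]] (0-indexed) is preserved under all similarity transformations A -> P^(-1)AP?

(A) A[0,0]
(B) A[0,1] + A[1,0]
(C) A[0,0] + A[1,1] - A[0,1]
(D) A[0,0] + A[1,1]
D

A[0,0] + A[1,1] is the trace of A. By the cyclic property of the trace, tr(P^(-1)AP) = tr(APP^(-1)) = tr(A), so it is the same for every matrix similar to A.

The other combinations are not similarity invariants. For example, take P = [[1, 1], [1, 2]] (det P = 1), so P^(-1) = [[2, -1], [-1, 1]] and
B = P^(-1)AP = [[6, 3], [-4, -2]].
Evaluating each option on A and on B:
(A) A[0,0]: 3 for A, 6 for B -> changes
(B) A[0,1] + A[1,0]: -4 for A, -1 for B -> changes
(C) A[0,0] + A[1,1] - A[0,1]: 5 for A, 1 for B -> changes
(D) A[0,0] + A[1,1]: 4 for A, 4 for B -> unchanged

Only (D) A[0,0] + A[1,1] = 4 survives (and it does so for every P, not just this one), so it is the invariant.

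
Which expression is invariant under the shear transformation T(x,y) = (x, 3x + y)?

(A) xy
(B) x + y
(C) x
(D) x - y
C

Under the shear T(x,y) = (x, 3x + y):
Substitute the transformed coordinates into each option and compare with the original:
(A) xy  ->  (x)(3x + y) = 3x^2 + xy   [differs from xy: not invariant]
(B) x + y  ->  (x) + (3x + y) = 4x + y   [differs from x + y: not invariant]
(C) x  ->  (x) = x   [equals x: invariant]
(D) x - y  ->  (x) - (3x + y) = -2x - y   [differs from x - y: not invariant]

Only option (C), x, is unchanged by the transformation.
A vertical shear moves points parallel to the y-axis, so the x-coordinate (and any function of x alone) is unchanged.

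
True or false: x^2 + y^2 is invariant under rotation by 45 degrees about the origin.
True

Applying rotation by 45 degrees: x' = x*cos(45 degrees) - y*sin(45 degrees) = sqrt(2)x/2 - sqrt(2)y/2, y' = x*sin(45 degrees) + y*cos(45 degrees) = sqrt(2)x/2 + sqrt(2)y/2

Substituting into x^2 + y^2:
(sqrt(2)x/2 - sqrt(2)y/2)^2 + (sqrt(2)x/2 + sqrt(2)y/2)^2
= x^2 + y^2

This equals the original expression x^2 + y^2, so it IS invariant.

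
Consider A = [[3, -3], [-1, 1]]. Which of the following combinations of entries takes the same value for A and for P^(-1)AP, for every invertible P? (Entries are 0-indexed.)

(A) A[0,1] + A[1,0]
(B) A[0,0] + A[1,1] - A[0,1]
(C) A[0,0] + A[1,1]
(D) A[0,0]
C

A[0,0] + A[1,1] is the trace of A. By the cyclic property of the trace, tr(P^(-1)AP) = tr(APP^(-1)) = tr(A), so it is the same for every matrix similar to A.

The other combinations are not similarity invariants. For example, take P = [[1, 1], [0, 1]] (det P = 1), so P^(-1) = [[1, -1], [0, 1]] and
B = P^(-1)AP = [[4, 0], [-1, 0]].
Evaluating each option on A and on B:
(A) A[0,1] + A[1,0]: -4 for A, -1 for B -> changes
(B) A[0,0] + A[1,1] - A[0,1]: 7 for A, 4 for B -> changes
(C) A[0,0] + A[1,1]: 4 for A, 4 for B -> unchanged
(D) A[0,0]: 3 for A, 4 for B -> changes

Only (C) A[0,0] + A[1,1] = 4 survives (and it does so for every P, not just this one), so it is the invariant.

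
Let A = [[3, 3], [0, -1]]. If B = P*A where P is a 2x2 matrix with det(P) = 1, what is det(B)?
-3

By the multiplicative property of determinants, det(B) = det(P*A) = det(P) * det(A) = det(A),
so the determinant is invariant under multiplication by any determinant-1 matrix; we just need det(A).

det(A) = (3)(-1) - (3)(0) = -3 - 0 = -3

Therefore det(B) = 1 * (-3) = -3.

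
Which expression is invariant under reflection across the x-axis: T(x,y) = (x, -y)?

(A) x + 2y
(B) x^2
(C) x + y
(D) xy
B

The map is reflection across the x-axis: T(x,y) = (x, -y).
Substitute the transformed coordinates into each option and compare with the original:
(A) x + 2y  ->  (x) + 2(-y) = x - 2y   [differs from x + 2y: not invariant]
(B) x^2  ->  (x)^2 = x^2   [equals x^2: invariant]
(C) x + y  ->  (x) + (-y) = x - y   [differs from x + y: not invariant]
(D) xy  ->  (x)(-y) = -xy   [differs from xy: not invariant]

Only option (B), x^2, is unchanged by the transformation.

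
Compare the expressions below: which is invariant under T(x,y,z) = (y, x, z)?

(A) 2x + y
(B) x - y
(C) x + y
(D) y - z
C

Apply T(x,y,z) = (y, x, z) to each option, i.e. replace (x, y, z) by the transformed coordinates.
Substitute the transformed coordinates into each option and compare with the original:
(A) 2x + y  ->  2(y) + (x) = x + 2y   [differs from 2x + y: not invariant]
(B) x - y  ->  (y) - (x) = -x + y   [differs from x - y: not invariant]
(C) x + y  ->  (y) + (x) = x + y   [equals x + y: invariant]
(D) y - z  ->  (x) - (z) = x - z   [differs from y - z: not invariant]

Only option (C), x + y, is unchanged by the transformation.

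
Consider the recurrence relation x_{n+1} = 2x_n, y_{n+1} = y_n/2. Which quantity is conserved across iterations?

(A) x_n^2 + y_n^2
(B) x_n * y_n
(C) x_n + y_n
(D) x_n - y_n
B

For the recurrence x_{n+1} = 2x_n, y_{n+1} = y_n/2:

x_{n+1} * y_{n+1} = (2x_n) * (y_n/2) = x_n * y_n
The product is conserved.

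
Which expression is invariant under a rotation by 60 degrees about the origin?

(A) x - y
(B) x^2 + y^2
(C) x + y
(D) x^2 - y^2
B

A rotation by 60 degrees sends (x, y) to (x/2 - sqrt(3)y/2, sqrt(3)x/2 + y/2).
Substitute the transformed coordinates into each option and compare with the original:
(A) x - y  ->  (x/2 - sqrt(3)y/2) - (sqrt(3)x/2 + y/2) = -sqrt(3)x/2 + x/2 - sqrt(3)y/2 - y/2   [differs from x - y: not invariant]
(B) x^2 + y^2  ->  (x/2 - sqrt(3)y/2)^2 + (sqrt(3)x/2 + y/2)^2 = x^2 + y^2   [equals x^2 + y^2: invariant]
(C) x + y  ->  (x/2 - sqrt(3)y/2) + (sqrt(3)x/2 + y/2) = x/2 + sqrt(3)x/2 - sqrt(3)y/2 + y/2   [differs from x + y: not invariant]
(D) x^2 - y^2  ->  (x/2 - sqrt(3)y/2)^2 - (sqrt(3)x/2 + y/2)^2 = -x^2/2 - sqrt(3)xy + y^2/2   [differs from x^2 - y^2: not invariant]

Only option (B), x^2 + y^2, is unchanged by the transformation.
Geometrically, x^2 + y^2 is the squared distance from the origin, which every rotation about the origin preserves.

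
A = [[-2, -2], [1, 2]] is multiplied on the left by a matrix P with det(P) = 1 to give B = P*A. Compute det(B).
-2

By the multiplicative property of determinants, det(B) = det(P*A) = det(P) * det(A) = det(A),
so the determinant is invariant under multiplication by any determinant-1 matrix; we just need det(A).

det(A) = (-2)(2) - (-2)(1) = -4 - (-2) = -2

Therefore det(B) = 1 * (-2) = -2.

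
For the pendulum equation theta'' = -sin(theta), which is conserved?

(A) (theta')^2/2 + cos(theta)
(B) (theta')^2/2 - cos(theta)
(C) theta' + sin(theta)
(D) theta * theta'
B

A first integral I satisfies dI/dt = 0 along every solution. Differentiate each option and use the equation of motion:
(A) d/dt[(theta')^2/2 + cos(theta)] = theta' theta'' - sin(theta) theta' = -2 theta' sin(theta), not identically 0
(B) d/dt[(theta')^2/2 - cos(theta)] = theta' theta'' + sin(theta) theta' = theta'(-sin(theta)) + theta' sin(theta) = 0
(C) d/dt[theta' + sin(theta)] = theta'' + cos(theta) theta' = -sin(theta) + theta' cos(theta), not identically 0
(D) d/dt[theta * theta'] = (theta')^2 + theta theta'' = (theta')^2 - theta sin(theta), not identically 0

Only (B) has zero time-derivative. This is the total energy: kinetic (theta')^2/2 plus potential -cos(theta).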